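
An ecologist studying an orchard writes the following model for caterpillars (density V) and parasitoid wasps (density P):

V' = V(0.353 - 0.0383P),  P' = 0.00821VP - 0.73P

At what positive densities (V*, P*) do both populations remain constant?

V* ≈ 88.9, P* ≈ 9.22

Set dP/dt = 0 with P > 0: 0.00821V - 0.73 = 0, so V* = 0.73/0.00821 = 88.9.
Set dV/dt = 0 with V > 0: 0.353 - 0.0383P = 0, so P* = 0.353/0.0383 = 9.22.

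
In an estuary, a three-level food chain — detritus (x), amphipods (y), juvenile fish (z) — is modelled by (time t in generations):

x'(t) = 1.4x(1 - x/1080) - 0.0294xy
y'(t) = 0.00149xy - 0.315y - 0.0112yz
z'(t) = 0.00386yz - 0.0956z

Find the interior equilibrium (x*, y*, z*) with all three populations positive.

x* ≈ 518, y* ≈ 24.8, z* ≈ 40.8

From dz/dt = 0: 0.00386y* = 0.0956, so y* = 24.8.
From dx/dt = 0: 1.4(1 - x*/1080) = 0.0294·24.8, giving x* = 1080·(1 - 0.52) = 518.
From dy/dt = 0: 0.00149·518 - 0.315 = 0.0112z*, so z* = 0.457/0.0112 = 40.8.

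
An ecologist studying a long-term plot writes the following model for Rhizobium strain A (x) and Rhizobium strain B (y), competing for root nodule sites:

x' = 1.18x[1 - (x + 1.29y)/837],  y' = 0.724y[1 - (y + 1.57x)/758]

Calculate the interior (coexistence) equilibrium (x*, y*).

Setting both brackets to zero gives the nullclines x + 1.29y = 837 and 1.57x + y = 758.
Substituting y = 758 - 1.57x into the first: x(1 - 1.29·1.57) = 837 - 1.29·758.
So x* = -141/-1.03 = 137, and then y* = 758 - 1.57·137 = 542.

x* ≈ 137, y* ≈ 542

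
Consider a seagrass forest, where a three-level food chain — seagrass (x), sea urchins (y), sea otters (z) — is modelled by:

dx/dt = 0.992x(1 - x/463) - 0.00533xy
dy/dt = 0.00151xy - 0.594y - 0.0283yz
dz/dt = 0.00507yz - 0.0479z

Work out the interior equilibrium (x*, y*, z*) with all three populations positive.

From dz/dt = 0: 0.00507y* = 0.0479, so y* = 9.45.
From dx/dt = 0: 0.992(1 - x*/463) = 0.00533·9.45, giving x* = 463·(1 - 0.0508) = 439.
From dy/dt = 0: 0.00151·439 - 0.594 = 0.0283z*, so z* = 0.0696/0.0283 = 2.46.

x* ≈ 439, y* ≈ 9.45, z* ≈ 2.46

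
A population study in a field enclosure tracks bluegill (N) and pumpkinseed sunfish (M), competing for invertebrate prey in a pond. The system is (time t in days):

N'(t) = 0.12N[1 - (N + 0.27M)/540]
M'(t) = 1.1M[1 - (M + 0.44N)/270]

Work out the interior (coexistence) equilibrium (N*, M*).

N* ≈ 530, M* ≈ 36.8

Setting both brackets to zero gives the nullclines N + 0.27M = 540 and 0.44N + M = 270.
Substituting M = 270 - 0.44N into the first: N(1 - 0.27·0.44) = 540 - 0.27·270.
So N* = 467/0.881 = 530, and then M* = 270 - 0.44·530 = 36.8.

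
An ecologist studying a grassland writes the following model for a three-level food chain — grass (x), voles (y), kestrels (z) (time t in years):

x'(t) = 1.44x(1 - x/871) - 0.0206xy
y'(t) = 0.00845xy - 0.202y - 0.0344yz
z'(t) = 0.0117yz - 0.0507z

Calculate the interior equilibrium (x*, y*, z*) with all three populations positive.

x* ≈ 817, y* ≈ 4.33, z* ≈ 195

From dz/dt = 0: 0.0117y* = 0.0507, so y* = 4.33.
From dx/dt = 0: 1.44(1 - x*/871) = 0.0206·4.33, giving x* = 871·(1 - 0.062) = 817.
From dy/dt = 0: 0.00845·817 - 0.202 = 0.0344z*, so z* = 6.7/0.0344 = 195.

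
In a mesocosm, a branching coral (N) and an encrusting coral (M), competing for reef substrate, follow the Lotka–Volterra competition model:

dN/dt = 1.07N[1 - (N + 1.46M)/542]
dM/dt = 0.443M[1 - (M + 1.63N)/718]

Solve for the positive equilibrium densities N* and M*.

Setting both brackets to zero gives the nullclines N + 1.46M = 542 and 1.63N + M = 718.
Substituting M = 718 - 1.63N into the first: N(1 - 1.46·1.63) = 542 - 1.46·718.
So N* = -506/-1.38 = 367, and then M* = 718 - 1.63·367 = 120.

N* ≈ 367, M* ≈ 120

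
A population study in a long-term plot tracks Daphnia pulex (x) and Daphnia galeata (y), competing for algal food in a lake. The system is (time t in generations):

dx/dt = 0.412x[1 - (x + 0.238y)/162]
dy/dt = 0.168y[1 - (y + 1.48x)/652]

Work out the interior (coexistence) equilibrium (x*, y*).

Setting both brackets to zero gives the nullclines x + 0.238y = 162 and 1.48x + y = 652.
Substituting y = 652 - 1.48x into the first: x(1 - 0.238·1.48) = 162 - 0.238·652.
So x* = 6.82/0.648 = 10.5, and then y* = 652 - 1.48·10.5 = 636.

x* ≈ 10.5, y* ≈ 636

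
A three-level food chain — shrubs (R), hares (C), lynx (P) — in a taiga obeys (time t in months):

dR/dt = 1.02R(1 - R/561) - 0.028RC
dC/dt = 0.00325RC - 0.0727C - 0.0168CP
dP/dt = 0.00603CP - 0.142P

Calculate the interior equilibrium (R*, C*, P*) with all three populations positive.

From dP/dt = 0: 0.00603C* = 0.142, so C* = 23.5.
From dR/dt = 0: 1.02(1 - R*/561) = 0.028·23.5, giving R* = 561·(1 - 0.646) = 198.
From dC/dt = 0: 0.00325·198 - 0.0727 = 0.0168P*, so P* = 0.572/0.0168 = 34.

R* ≈ 198, C* ≈ 23.5, P* ≈ 34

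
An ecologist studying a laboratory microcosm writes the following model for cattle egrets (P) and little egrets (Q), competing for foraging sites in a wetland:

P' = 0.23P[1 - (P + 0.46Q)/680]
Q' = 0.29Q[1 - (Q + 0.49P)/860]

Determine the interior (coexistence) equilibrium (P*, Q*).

P* ≈ 367, Q* ≈ 680

Setting both brackets to zero gives the nullclines P + 0.46Q = 680 and 0.49P + Q = 860.
Substituting Q = 860 - 0.49P into the first: P(1 - 0.46·0.49) = 680 - 0.46·860.
So P* = 284/0.775 = 367, and then Q* = 860 - 0.49·367 = 680.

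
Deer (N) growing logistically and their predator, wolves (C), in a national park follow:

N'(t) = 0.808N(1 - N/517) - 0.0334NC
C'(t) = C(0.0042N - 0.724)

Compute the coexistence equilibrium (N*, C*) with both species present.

N* ≈ 172, C* ≈ 16.1

From dC/dt = 0 with C > 0: 0.0042N* = 0.724, so N* = 172.
Substitute into dN/dt = 0: 0.808(1 - 172/517) = 0.0334C*.
The bracket is 0.667, giving C* = 0.539/0.0334 = 16.1.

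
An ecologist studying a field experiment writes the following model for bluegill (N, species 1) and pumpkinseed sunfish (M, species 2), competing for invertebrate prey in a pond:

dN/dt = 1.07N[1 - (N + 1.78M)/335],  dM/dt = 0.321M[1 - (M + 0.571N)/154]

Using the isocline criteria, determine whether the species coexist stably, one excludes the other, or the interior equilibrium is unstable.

Compare the nullcline intercepts: K1/α12 = 335/1.78 = 188 > K2 = 154; K2/α21 = 154/0.571 = 270 < K1 = 335.
Since the inequalities point opposite ways, species 1 can invade but species 2 cannot.

species 1 excludes species 2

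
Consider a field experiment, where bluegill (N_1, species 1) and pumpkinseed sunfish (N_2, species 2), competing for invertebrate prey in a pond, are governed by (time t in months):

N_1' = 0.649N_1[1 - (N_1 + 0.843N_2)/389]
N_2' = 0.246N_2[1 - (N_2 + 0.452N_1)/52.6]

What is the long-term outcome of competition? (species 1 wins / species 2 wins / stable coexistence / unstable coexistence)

Compare the nullcline intercepts: K1/α12 = 389/0.843 = 461 > K2 = 52.6; K2/α21 = 52.6/0.452 = 116 < K1 = 389.
Since the inequalities point opposite ways, species 1 can invade but species 2 cannot.

species 1 excludes species 2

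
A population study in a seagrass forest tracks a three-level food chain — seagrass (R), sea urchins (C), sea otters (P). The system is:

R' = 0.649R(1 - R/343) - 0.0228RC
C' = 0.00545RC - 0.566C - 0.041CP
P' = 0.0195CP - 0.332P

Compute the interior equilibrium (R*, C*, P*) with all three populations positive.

R* ≈ 138, C* ≈ 17, P* ≈ 4.52

From dP/dt = 0: 0.0195C* = 0.332, so C* = 17.
From dR/dt = 0: 0.649(1 - R*/343) = 0.0228·17, giving R* = 343·(1 - 0.598) = 138.
From dC/dt = 0: 0.00545·138 - 0.566 = 0.041P*, so P* = 0.185/0.041 = 4.52.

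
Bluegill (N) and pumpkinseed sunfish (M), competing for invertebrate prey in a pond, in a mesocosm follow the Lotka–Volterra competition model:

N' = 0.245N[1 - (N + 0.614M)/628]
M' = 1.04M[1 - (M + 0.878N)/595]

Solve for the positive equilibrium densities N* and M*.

Setting both brackets to zero gives the nullclines N + 0.614M = 628 and 0.878N + M = 595.
Substituting M = 595 - 0.878N into the first: N(1 - 0.614·0.878) = 628 - 0.614·595.
So N* = 263/0.461 = 570, and then M* = 595 - 0.878·570 = 94.6.

N* ≈ 570, M* ≈ 94.6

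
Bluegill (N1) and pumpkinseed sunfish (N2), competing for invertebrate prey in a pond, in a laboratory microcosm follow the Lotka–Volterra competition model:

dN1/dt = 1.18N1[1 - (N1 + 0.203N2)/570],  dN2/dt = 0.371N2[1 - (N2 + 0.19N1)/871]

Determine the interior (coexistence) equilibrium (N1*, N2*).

N1* ≈ 409, N2* ≈ 793

Setting both brackets to zero gives the nullclines N1 + 0.203N2 = 570 and 0.19N1 + N2 = 871.
Substituting N2 = 871 - 0.19N1 into the first: N1(1 - 0.203·0.19) = 570 - 0.203·871.
So N1* = 393/0.961 = 409, and then N2* = 871 - 0.19·409 = 793.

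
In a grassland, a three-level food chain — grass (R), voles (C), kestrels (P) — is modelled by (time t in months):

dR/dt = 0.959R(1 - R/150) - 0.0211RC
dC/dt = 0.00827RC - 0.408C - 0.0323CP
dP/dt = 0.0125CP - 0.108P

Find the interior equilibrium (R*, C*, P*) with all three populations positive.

R* ≈ 121, C* ≈ 8.64, P* ≈ 18.5

From dP/dt = 0: 0.0125C* = 0.108, so C* = 8.64.
From dR/dt = 0: 0.959(1 - R*/150) = 0.0211·8.64, giving R* = 150·(1 - 0.19) = 121.
From dC/dt = 0: 0.00827·121 - 0.408 = 0.0323P*, so P* = 0.597/0.0323 = 18.5.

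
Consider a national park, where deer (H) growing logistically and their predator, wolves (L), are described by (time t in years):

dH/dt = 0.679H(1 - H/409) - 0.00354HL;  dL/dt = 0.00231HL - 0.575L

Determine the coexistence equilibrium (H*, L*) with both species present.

H* ≈ 249, L* ≈ 75.1

From dL/dt = 0 with L > 0: 0.00231H* = 0.575, so H* = 249.
Substitute into dH/dt = 0: 0.679(1 - 249/409) = 0.00354L*.
The bracket is 0.391, giving L* = 0.266/0.00354 = 75.1.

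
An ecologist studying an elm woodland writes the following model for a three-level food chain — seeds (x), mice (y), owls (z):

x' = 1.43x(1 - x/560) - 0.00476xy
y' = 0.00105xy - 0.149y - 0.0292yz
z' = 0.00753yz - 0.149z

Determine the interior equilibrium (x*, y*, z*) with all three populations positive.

x* ≈ 523, y* ≈ 19.8, z* ≈ 13.7

From dz/dt = 0: 0.00753y* = 0.149, so y* = 19.8.
From dx/dt = 0: 1.43(1 - x*/560) = 0.00476·19.8, giving x* = 560·(1 - 0.0659) = 523.
From dy/dt = 0: 0.00105·523 - 0.149 = 0.0292z*, so z* = 0.4/0.0292 = 13.7.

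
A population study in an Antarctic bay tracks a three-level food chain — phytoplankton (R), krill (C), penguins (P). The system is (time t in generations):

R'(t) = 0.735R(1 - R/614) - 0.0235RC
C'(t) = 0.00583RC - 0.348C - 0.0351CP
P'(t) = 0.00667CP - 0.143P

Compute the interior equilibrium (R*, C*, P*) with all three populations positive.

From dP/dt = 0: 0.00667C* = 0.143, so C* = 21.4.
From dR/dt = 0: 0.735(1 - R*/614) = 0.0235·21.4, giving R* = 614·(1 - 0.685) = 193.
From dC/dt = 0: 0.00583·193 - 0.348 = 0.0351P*, so P* = 0.778/0.0351 = 22.2.

R* ≈ 193, C* ≈ 21.4, P* ≈ 22.2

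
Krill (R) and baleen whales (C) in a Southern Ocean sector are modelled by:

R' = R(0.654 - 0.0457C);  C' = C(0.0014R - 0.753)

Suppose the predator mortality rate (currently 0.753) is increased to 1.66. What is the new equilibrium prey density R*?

At the interior fixed point, setting dC/dt = 0 with C > 0 fixes R* = (predator death rate)/(RC coefficient) — independent of the other coefficients.
With the change, R* = 1.66/0.0014 = 1190; it rises from 538.

R* ≈ 1190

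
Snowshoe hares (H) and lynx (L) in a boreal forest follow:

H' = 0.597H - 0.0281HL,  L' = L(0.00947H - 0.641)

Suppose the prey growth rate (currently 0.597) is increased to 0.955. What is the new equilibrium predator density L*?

L* ≈ 34

At the interior fixed point, setting dH/dt = 0 with H > 0 fixes L* = (prey growth rate)/(HL coefficient) — independent of the other coefficients.
With the change, L* = 0.955/0.0281 = 34; it rises from 21.2.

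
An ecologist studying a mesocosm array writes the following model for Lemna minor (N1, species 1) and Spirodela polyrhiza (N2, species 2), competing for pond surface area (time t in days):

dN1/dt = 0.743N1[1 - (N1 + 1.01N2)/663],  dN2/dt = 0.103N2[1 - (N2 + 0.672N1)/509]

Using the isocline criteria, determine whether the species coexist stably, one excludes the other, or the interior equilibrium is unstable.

Compare the nullcline intercepts: K1/α12 = 663/1.01 = 656 > K2 = 509; K2/α21 = 509/0.672 = 757 > K1 = 663.
Since both inequalities hold, each species can invade when rare, so the interior equilibrium is stable.

stable coexistence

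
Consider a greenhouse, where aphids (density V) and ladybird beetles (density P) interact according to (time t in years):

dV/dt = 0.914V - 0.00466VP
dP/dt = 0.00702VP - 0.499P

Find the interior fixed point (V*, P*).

V* ≈ 71.1, P* ≈ 196

Set dP/dt = 0 with P > 0: 0.00702V - 0.499 = 0, so V* = 0.499/0.00702 = 71.1.
Set dV/dt = 0 with V > 0: 0.914 - 0.00466P = 0, so P* = 0.914/0.00466 = 196.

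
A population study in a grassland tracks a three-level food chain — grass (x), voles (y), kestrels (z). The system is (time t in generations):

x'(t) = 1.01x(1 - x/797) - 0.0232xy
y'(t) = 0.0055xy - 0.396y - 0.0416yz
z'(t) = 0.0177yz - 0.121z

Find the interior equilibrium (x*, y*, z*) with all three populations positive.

x* ≈ 672, y* ≈ 6.84, z* ≈ 79.3

From dz/dt = 0: 0.0177y* = 0.121, so y* = 6.84.
From dx/dt = 0: 1.01(1 - x*/797) = 0.0232·6.84, giving x* = 797·(1 - 0.157) = 672.
From dy/dt = 0: 0.0055·672 - 0.396 = 0.0416z*, so z* = 3.3/0.0416 = 79.3.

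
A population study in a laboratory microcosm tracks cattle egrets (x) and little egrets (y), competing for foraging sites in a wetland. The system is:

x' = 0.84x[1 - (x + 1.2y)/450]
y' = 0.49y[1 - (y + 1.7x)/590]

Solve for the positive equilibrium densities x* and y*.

x* ≈ 248, y* ≈ 168

Setting both brackets to zero gives the nullclines x + 1.2y = 450 and 1.7x + y = 590.
Substituting y = 590 - 1.7x into the first: x(1 - 1.2·1.7) = 450 - 1.2·590.
So x* = -258/-1.04 = 248, and then y* = 590 - 1.7·248 = 168.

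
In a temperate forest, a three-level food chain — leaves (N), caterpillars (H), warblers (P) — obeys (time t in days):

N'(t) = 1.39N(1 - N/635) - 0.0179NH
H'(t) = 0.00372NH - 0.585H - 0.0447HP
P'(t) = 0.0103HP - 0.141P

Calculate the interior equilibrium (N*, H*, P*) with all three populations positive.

N* ≈ 523, H* ≈ 13.7, P* ≈ 30.4

From dP/dt = 0: 0.0103H* = 0.141, so H* = 13.7.
From dN/dt = 0: 1.39(1 - N*/635) = 0.0179·13.7, giving N* = 635·(1 - 0.176) = 523.
From dH/dt = 0: 0.00372·523 - 0.585 = 0.0447P*, so P* = 1.36/0.0447 = 30.4.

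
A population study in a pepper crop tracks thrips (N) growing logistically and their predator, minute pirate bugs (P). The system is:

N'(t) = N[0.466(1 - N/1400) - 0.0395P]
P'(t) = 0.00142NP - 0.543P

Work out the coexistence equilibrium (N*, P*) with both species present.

From dP/dt = 0 with P > 0: 0.00142N* = 0.543, so N* = 382.
Substitute into dN/dt = 0: 0.466(1 - 382/1400) = 0.0395P*.
The bracket is 0.727, giving P* = 0.339/0.0395 = 8.58.

N* ≈ 382, P* ≈ 8.58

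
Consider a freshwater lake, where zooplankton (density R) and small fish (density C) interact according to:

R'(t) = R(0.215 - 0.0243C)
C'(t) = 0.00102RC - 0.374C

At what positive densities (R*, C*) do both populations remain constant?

Set dC/dt = 0 with C > 0: 0.00102R - 0.374 = 0, so R* = 0.374/0.00102 = 367.
Set dR/dt = 0 with R > 0: 0.215 - 0.0243C = 0, so C* = 0.215/0.0243 = 8.85.

R* ≈ 367, C* ≈ 8.85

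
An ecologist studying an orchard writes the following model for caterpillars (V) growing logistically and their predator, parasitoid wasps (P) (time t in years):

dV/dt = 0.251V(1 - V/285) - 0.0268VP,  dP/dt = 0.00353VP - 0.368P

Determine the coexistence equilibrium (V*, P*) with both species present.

V* ≈ 104, P* ≈ 5.94

From dP/dt = 0 with P > 0: 0.00353V* = 0.368, so V* = 104.
Substitute into dV/dt = 0: 0.251(1 - 104/285) = 0.0268P*.
The bracket is 0.634, giving P* = 0.159/0.0268 = 5.94.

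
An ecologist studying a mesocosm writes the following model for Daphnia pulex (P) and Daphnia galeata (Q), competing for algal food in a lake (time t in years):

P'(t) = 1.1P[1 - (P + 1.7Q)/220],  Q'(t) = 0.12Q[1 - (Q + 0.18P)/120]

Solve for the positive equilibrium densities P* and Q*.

P* ≈ 23.1, Q* ≈ 116

Setting both brackets to zero gives the nullclines P + 1.7Q = 220 and 0.18P + Q = 120.
Substituting Q = 120 - 0.18P into the first: P(1 - 1.7·0.18) = 220 - 1.7·120.
So P* = 16/0.694 = 23.1, and then Q* = 120 - 0.18·23.1 = 116.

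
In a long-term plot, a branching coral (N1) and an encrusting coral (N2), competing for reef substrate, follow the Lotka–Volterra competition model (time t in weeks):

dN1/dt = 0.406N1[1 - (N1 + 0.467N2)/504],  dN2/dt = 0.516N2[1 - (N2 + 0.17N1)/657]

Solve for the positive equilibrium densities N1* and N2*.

Setting both brackets to zero gives the nullclines N1 + 0.467N2 = 504 and 0.17N1 + N2 = 657.
Substituting N2 = 657 - 0.17N1 into the first: N1(1 - 0.467·0.17) = 504 - 0.467·657.
So N1* = 197/0.921 = 214, and then N2* = 657 - 0.17·214 = 621.

N1* ≈ 214, N2* ≈ 621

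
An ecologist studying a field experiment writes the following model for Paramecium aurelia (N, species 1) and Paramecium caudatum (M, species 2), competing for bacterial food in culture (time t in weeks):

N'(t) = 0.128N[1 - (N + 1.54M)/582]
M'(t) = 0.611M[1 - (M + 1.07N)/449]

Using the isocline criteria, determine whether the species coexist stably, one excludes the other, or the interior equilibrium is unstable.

unstable coexistence (outcome depends on initial conditions)

Compare the nullcline intercepts: K1/α12 = 582/1.54 = 378 < K2 = 449; K2/α21 = 449/1.07 = 420 < K1 = 582.
Since both are reversed, neither can invade when rare; the interior point is a saddle.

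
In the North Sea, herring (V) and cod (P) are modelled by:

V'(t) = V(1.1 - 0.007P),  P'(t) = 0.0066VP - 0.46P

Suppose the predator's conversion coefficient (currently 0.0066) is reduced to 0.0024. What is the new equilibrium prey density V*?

V* ≈ 192

At the interior fixed point, setting dP/dt = 0 with P > 0 fixes V* = (predator death rate)/(VP coefficient) — independent of the other coefficients.
With the change, V* = 0.46/0.0024 = 192; it rises from 69.7.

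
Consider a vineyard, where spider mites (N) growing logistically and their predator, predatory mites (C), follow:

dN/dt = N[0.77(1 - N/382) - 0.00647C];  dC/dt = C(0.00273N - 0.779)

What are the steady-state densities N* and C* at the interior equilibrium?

From dC/dt = 0 with C > 0: 0.00273N* = 0.779, so N* = 285.
Substitute into dN/dt = 0: 0.77(1 - 285/382) = 0.00647C*.
The bracket is 0.253, giving C* = 0.195/0.00647 = 30.1.

N* ≈ 285, C* ≈ 30.1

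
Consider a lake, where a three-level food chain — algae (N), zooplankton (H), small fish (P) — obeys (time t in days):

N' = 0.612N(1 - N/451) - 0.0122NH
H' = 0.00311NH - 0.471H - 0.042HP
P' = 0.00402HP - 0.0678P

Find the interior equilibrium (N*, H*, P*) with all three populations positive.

N* ≈ 299, H* ≈ 16.9, P* ≈ 11

From dP/dt = 0: 0.00402H* = 0.0678, so H* = 16.9.
From dN/dt = 0: 0.612(1 - N*/451) = 0.0122·16.9, giving N* = 451·(1 - 0.336) = 299.
From dH/dt = 0: 0.00311·299 - 0.471 = 0.042P*, so P* = 0.46/0.042 = 11.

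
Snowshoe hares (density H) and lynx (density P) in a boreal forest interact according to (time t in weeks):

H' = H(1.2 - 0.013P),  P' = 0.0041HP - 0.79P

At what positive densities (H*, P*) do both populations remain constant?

H* ≈ 193, P* ≈ 92.3

Set dP/dt = 0 with P > 0: 0.0041H - 0.79 = 0, so H* = 0.79/0.0041 = 193.
Set dH/dt = 0 with H > 0: 1.2 - 0.013P = 0, so P* = 1.2/0.013 = 92.3.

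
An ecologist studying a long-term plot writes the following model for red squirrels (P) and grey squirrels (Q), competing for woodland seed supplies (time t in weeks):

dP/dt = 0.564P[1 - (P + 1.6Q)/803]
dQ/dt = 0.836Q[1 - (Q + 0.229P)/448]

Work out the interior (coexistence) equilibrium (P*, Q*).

P* ≈ 136, Q* ≈ 417

Setting both brackets to zero gives the nullclines P + 1.6Q = 803 and 0.229P + Q = 448.
Substituting Q = 448 - 0.229P into the first: P(1 - 1.6·0.229) = 803 - 1.6·448.
So P* = 86.2/0.634 = 136, and then Q* = 448 - 0.229·136 = 417.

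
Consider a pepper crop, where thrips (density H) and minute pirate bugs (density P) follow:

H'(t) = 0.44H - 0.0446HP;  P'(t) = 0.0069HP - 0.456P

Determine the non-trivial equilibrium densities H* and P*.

Set dP/dt = 0 with P > 0: 0.0069H - 0.456 = 0, so H* = 0.456/0.0069 = 66.1.
Set dH/dt = 0 with H > 0: 0.44 - 0.0446P = 0, so P* = 0.44/0.0446 = 9.87.

H* ≈ 66.1, P* ≈ 9.87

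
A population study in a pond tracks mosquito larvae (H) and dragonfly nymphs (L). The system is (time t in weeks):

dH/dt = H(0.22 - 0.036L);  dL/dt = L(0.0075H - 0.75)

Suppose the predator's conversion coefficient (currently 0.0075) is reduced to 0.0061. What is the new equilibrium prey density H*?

H* ≈ 123

At the interior fixed point, setting dL/dt = 0 with L > 0 fixes H* = (predator death rate)/(HL coefficient) — independent of the other coefficients.
With the change, H* = 0.75/0.0061 = 123; it rises from 100.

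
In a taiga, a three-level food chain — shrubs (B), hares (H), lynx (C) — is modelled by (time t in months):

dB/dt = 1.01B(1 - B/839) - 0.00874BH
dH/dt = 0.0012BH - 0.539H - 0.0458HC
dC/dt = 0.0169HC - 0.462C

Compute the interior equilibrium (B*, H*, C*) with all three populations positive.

From dC/dt = 0: 0.0169H* = 0.462, so H* = 27.3.
From dB/dt = 0: 1.01(1 - B*/839) = 0.00874·27.3, giving B* = 839·(1 - 0.237) = 641.
From dH/dt = 0: 0.0012·641 - 0.539 = 0.0458C*, so C* = 0.23/0.0458 = 5.01.

B* ≈ 641, H* ≈ 27.3, C* ≈ 5.01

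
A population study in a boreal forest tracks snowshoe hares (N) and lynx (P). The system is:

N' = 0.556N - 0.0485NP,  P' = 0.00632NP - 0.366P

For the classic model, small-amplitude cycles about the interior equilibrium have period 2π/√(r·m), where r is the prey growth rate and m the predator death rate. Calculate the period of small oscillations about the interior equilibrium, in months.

T ≈ 13.9 months

Here r = 0.556 and m = 0.366, so r·m = 0.203.
ω = √0.203 = 0.451 per month, hence T = 2π/ω ≈ 13.9 months.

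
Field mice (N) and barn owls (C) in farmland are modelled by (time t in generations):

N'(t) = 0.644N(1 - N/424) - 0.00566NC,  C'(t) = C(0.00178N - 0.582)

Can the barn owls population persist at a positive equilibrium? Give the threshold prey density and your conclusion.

Threshold N = 327; K > 327, so yes, the predator persists.

The predator equation gives dC/dt > 0 only when N > 0.582/0.00178 = 327.
Without the predator, N → K = 424. Since 424 > 327, the predator can invade and persist.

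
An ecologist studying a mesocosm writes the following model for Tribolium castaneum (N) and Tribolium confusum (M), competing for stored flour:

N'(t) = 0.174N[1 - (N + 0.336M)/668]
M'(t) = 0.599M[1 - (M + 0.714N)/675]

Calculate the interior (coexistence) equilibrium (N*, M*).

Setting both brackets to zero gives the nullclines N + 0.336M = 668 and 0.714N + M = 675.
Substituting M = 675 - 0.714N into the first: N(1 - 0.336·0.714) = 668 - 0.336·675.
So N* = 441/0.76 = 580, and then M* = 675 - 0.714·580 = 261.

N* ≈ 580, M* ≈ 261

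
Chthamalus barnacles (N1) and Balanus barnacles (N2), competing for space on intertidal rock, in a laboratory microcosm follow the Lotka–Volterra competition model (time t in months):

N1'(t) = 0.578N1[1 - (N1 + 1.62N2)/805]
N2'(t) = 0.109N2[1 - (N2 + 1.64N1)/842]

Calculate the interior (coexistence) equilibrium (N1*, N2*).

N1* ≈ 337, N2* ≈ 289

Setting both brackets to zero gives the nullclines N1 + 1.62N2 = 805 and 1.64N1 + N2 = 842.
Substituting N2 = 842 - 1.64N1 into the first: N1(1 - 1.62·1.64) = 805 - 1.62·842.
So N1* = -559/-1.66 = 337, and then N2* = 842 - 1.64·337 = 289.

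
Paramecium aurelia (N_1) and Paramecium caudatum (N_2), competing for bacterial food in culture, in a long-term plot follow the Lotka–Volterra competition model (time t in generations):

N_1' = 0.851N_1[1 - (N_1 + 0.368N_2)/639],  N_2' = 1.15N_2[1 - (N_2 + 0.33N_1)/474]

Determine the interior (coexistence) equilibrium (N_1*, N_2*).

Setting both brackets to zero gives the nullclines N_1 + 0.368N_2 = 639 and 0.33N_1 + N_2 = 474.
Substituting N_2 = 474 - 0.33N_1 into the first: N_1(1 - 0.368·0.33) = 639 - 0.368·474.
So N_1* = 465/0.879 = 529, and then N_2* = 474 - 0.33·529 = 300.

N_1* ≈ 529, N_2* ≈ 300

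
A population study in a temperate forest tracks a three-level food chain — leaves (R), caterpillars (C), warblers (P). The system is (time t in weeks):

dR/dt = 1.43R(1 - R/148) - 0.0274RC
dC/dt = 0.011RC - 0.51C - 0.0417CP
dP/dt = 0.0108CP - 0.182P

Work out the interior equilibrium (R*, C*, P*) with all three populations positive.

R* ≈ 100, C* ≈ 16.9, P* ≈ 14.2

From dP/dt = 0: 0.0108C* = 0.182, so C* = 16.9.
From dR/dt = 0: 1.43(1 - R*/148) = 0.0274·16.9, giving R* = 148·(1 - 0.323) = 100.
From dC/dt = 0: 0.011·100 - 0.51 = 0.0417P*, so P* = 0.592/0.0417 = 14.2.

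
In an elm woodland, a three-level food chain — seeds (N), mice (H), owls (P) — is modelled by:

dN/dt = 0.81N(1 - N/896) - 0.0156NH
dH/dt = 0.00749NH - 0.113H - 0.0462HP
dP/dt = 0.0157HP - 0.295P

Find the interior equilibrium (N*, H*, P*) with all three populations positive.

N* ≈ 572, H* ≈ 18.8, P* ≈ 90.2

From dP/dt = 0: 0.0157H* = 0.295, so H* = 18.8.
From dN/dt = 0: 0.81(1 - N*/896) = 0.0156·18.8, giving N* = 896·(1 - 0.362) = 572.
From dH/dt = 0: 0.00749·572 - 0.113 = 0.0462P*, so P* = 4.17/0.0462 = 90.2.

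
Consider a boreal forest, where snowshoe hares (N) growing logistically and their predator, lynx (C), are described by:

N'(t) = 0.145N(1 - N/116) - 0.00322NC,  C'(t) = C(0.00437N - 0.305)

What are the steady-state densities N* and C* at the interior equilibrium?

N* ≈ 69.8, C* ≈ 17.9

From dC/dt = 0 with C > 0: 0.00437N* = 0.305, so N* = 69.8.
Substitute into dN/dt = 0: 0.145(1 - 69.8/116) = 0.00322C*.
The bracket is 0.398, giving C* = 0.0578/0.00322 = 17.9.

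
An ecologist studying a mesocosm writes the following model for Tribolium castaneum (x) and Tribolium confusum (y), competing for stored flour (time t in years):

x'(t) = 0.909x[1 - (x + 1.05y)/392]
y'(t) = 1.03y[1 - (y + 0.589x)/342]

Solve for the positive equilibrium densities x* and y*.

x* ≈ 86.2, y* ≈ 291

Setting both brackets to zero gives the nullclines x + 1.05y = 392 and 0.589x + y = 342.
Substituting y = 342 - 0.589x into the first: x(1 - 1.05·0.589) = 392 - 1.05·342.
So x* = 32.9/0.382 = 86.2, and then y* = 342 - 0.589·86.2 = 291.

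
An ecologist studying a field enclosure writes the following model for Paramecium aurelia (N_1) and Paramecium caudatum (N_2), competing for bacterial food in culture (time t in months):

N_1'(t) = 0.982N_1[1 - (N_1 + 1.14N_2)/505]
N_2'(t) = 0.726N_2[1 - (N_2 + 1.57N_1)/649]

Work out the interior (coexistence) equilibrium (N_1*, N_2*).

Setting both brackets to zero gives the nullclines N_1 + 1.14N_2 = 505 and 1.57N_1 + N_2 = 649.
Substituting N_2 = 649 - 1.57N_1 into the first: N_1(1 - 1.14·1.57) = 505 - 1.14·649.
So N_1* = -235/-0.79 = 297, and then N_2* = 649 - 1.57·297 = 182.

N_1* ≈ 297, N_2* ≈ 182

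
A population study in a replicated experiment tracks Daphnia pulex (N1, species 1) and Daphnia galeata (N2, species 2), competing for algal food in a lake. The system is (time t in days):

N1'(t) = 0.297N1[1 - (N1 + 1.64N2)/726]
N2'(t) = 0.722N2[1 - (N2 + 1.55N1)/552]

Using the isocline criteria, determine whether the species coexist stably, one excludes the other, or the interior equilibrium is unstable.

Compare the nullcline intercepts: K1/α12 = 726/1.64 = 443 < K2 = 552; K2/α21 = 552/1.55 = 356 < K1 = 726.
Since both are reversed, neither can invade when rare; the interior point is a saddle.

unstable coexistence (outcome depends on initial conditions)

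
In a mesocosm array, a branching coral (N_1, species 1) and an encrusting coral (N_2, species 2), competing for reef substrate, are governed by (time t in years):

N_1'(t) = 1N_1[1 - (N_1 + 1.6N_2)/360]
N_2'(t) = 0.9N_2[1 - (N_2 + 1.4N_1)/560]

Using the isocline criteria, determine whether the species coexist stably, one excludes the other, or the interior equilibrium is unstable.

species 2 excludes species 1

Compare the nullcline intercepts: K1/α12 = 360/1.6 = 225 < K2 = 560; K2/α21 = 560/1.4 = 400 > K1 = 360.
Since the inequalities point opposite ways, species 2 can invade but species 1 cannot.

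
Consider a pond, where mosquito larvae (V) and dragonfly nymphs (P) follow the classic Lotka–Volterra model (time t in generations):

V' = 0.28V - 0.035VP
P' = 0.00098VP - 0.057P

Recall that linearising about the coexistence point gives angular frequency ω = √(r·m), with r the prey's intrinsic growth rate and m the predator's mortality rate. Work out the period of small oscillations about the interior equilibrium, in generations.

T ≈ 49.7 generations

Here r = 0.28 and m = 0.057, so r·m = 0.016.
ω = √0.016 = 0.126 per generation, hence T = 2π/ω ≈ 49.7 generations.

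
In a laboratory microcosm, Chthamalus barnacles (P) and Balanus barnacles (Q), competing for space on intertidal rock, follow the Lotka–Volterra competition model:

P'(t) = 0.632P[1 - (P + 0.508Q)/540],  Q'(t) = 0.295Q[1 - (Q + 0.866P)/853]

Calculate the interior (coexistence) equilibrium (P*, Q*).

P* ≈ 190, Q* ≈ 688

Setting both brackets to zero gives the nullclines P + 0.508Q = 540 and 0.866P + Q = 853.
Substituting Q = 853 - 0.866P into the first: P(1 - 0.508·0.866) = 540 - 0.508·853.
So P* = 107/0.56 = 190, and then Q* = 853 - 0.866·190 = 688.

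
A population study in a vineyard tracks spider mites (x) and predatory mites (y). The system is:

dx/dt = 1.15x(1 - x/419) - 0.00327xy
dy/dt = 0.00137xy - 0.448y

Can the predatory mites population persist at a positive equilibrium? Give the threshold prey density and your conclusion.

Threshold x = 327; K > 327, so yes, the predator persists.

The predator equation gives dy/dt > 0 only when x > 0.448/0.00137 = 327.
Without the predator, x → K = 419. Since 419 > 327, the predator can invade and persist.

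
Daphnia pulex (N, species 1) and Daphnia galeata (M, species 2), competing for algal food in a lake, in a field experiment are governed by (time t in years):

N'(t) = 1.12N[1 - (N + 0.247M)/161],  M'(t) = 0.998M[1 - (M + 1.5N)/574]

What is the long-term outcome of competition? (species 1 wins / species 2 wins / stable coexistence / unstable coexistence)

stable coexistence

Compare the nullcline intercepts: K1/α12 = 161/0.247 = 652 > K2 = 574; K2/α21 = 574/1.5 = 383 > K1 = 161.
Since both inequalities hold, each species can invade when rare, so the interior equilibrium is stable.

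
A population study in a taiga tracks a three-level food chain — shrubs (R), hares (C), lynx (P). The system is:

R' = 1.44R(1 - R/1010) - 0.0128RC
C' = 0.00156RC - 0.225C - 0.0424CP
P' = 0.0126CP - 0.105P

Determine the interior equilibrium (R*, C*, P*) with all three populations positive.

R* ≈ 935, C* ≈ 8.33, P* ≈ 29.1

From dP/dt = 0: 0.0126C* = 0.105, so C* = 8.33.
From dR/dt = 0: 1.44(1 - R*/1010) = 0.0128·8.33, giving R* = 1010·(1 - 0.0741) = 935.
From dC/dt = 0: 0.00156·935 - 0.225 = 0.0424P*, so P* = 1.23/0.0424 = 29.1.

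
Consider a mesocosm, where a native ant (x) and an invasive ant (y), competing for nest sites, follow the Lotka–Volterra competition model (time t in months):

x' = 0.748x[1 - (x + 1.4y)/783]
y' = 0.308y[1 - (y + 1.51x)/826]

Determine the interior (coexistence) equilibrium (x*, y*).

Setting both brackets to zero gives the nullclines x + 1.4y = 783 and 1.51x + y = 826.
Substituting y = 826 - 1.51x into the first: x(1 - 1.4·1.51) = 783 - 1.4·826.
So x* = -373/-1.11 = 335, and then y* = 826 - 1.51·335 = 320.

x* ≈ 335, y* ≈ 320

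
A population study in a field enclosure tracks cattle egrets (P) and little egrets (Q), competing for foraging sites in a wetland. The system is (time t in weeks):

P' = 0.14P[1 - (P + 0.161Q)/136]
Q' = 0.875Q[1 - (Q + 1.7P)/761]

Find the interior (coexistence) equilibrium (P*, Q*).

Setting both brackets to zero gives the nullclines P + 0.161Q = 136 and 1.7P + Q = 761.
Substituting Q = 761 - 1.7P into the first: P(1 - 0.161·1.7) = 136 - 0.161·761.
So P* = 13.5/0.726 = 18.6, and then Q* = 761 - 1.7·18.6 = 729.

P* ≈ 18.6, Q* ≈ 729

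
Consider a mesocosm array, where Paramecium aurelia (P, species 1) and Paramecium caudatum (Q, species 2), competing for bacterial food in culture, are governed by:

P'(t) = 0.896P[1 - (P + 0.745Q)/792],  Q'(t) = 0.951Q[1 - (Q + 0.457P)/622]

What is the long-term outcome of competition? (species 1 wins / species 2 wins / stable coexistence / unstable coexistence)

stable coexistence

Compare the nullcline intercepts: K1/α12 = 792/0.745 = 1060 > K2 = 622; K2/α21 = 622/0.457 = 1360 > K1 = 792.
Since both inequalities hold, each species can invade when rare, so the interior equilibrium is stable.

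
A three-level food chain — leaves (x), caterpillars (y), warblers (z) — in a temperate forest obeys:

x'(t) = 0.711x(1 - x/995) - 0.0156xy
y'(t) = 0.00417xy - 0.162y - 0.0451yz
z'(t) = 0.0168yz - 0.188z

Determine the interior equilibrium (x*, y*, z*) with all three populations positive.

From dz/dt = 0: 0.0168y* = 0.188, so y* = 11.2.
From dx/dt = 0: 0.711(1 - x*/995) = 0.0156·11.2, giving x* = 995·(1 - 0.246) = 751.
From dy/dt = 0: 0.00417·751 - 0.162 = 0.0451z*, so z* = 2.97/0.0451 = 65.8.

x* ≈ 751, y* ≈ 11.2, z* ≈ 65.8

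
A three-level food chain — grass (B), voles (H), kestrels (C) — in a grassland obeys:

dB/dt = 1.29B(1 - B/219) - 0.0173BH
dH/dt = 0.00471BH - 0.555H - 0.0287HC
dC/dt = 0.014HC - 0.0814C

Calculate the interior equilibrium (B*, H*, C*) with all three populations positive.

From dC/dt = 0: 0.014H* = 0.0814, so H* = 5.81.
From dB/dt = 0: 1.29(1 - B*/219) = 0.0173·5.81, giving B* = 219·(1 - 0.078) = 202.
From dH/dt = 0: 0.00471·202 - 0.555 = 0.0287C*, so C* = 0.396/0.0287 = 13.8.

B* ≈ 202, H* ≈ 5.81, C* ≈ 13.8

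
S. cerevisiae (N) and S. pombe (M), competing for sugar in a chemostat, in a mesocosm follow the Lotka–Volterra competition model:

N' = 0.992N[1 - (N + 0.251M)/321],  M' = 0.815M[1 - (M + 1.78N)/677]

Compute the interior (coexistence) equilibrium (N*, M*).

N* ≈ 273, M* ≈ 191

Setting both brackets to zero gives the nullclines N + 0.251M = 321 and 1.78N + M = 677.
Substituting M = 677 - 1.78N into the first: N(1 - 0.251·1.78) = 321 - 0.251·677.
So N* = 151/0.553 = 273, and then M* = 677 - 1.78·273 = 191.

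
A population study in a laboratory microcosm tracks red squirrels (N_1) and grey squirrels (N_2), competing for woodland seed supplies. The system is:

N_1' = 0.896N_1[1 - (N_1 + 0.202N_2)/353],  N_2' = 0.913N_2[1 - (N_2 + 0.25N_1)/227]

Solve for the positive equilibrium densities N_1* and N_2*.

Setting both brackets to zero gives the nullclines N_1 + 0.202N_2 = 353 and 0.25N_1 + N_2 = 227.
Substituting N_2 = 227 - 0.25N_1 into the first: N_1(1 - 0.202·0.25) = 353 - 0.202·227.
So N_1* = 307/0.95 = 323, and then N_2* = 227 - 0.25·323 = 146.

N_1* ≈ 323, N_2* ≈ 146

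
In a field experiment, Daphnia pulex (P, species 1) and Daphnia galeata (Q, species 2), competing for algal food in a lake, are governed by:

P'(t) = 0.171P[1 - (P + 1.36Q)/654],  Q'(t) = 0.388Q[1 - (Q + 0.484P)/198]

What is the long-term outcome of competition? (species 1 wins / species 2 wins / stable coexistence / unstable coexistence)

species 1 excludes species 2

Compare the nullcline intercepts: K1/α12 = 654/1.36 = 481 > K2 = 198; K2/α21 = 198/0.484 = 409 < K1 = 654.
Since the inequalities point opposite ways, species 1 can invade but species 2 cannot.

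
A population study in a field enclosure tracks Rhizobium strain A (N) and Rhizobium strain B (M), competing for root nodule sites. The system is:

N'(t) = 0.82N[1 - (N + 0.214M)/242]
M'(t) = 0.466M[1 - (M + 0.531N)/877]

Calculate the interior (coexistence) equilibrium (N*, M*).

Setting both brackets to zero gives the nullclines N + 0.214M = 242 and 0.531N + M = 877.
Substituting M = 877 - 0.531N into the first: N(1 - 0.214·0.531) = 242 - 0.214·877.
So N* = 54.3/0.886 = 61.3, and then M* = 877 - 0.531·61.3 = 844.

N* ≈ 61.3, M* ≈ 844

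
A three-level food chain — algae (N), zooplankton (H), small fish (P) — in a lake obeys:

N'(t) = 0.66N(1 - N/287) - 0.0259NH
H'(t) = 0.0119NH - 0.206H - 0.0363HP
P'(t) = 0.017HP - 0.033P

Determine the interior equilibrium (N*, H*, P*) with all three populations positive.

N* ≈ 265, H* ≈ 1.94, P* ≈ 81.2

From dP/dt = 0: 0.017H* = 0.033, so H* = 1.94.
From dN/dt = 0: 0.66(1 - N*/287) = 0.0259·1.94, giving N* = 287·(1 - 0.0762) = 265.
From dH/dt = 0: 0.0119·265 - 0.206 = 0.0363P*, so P* = 2.95/0.0363 = 81.2.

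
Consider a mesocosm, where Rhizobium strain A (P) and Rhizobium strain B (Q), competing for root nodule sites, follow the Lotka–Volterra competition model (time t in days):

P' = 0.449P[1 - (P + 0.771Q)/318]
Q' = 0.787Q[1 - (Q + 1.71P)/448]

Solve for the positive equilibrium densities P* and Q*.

Setting both brackets to zero gives the nullclines P + 0.771Q = 318 and 1.71P + Q = 448.
Substituting Q = 448 - 1.71P into the first: P(1 - 0.771·1.71) = 318 - 0.771·448.
So P* = -27.4/-0.318 = 86.1, and then Q* = 448 - 1.71·86.1 = 301.

P* ≈ 86.1, Q* ≈ 301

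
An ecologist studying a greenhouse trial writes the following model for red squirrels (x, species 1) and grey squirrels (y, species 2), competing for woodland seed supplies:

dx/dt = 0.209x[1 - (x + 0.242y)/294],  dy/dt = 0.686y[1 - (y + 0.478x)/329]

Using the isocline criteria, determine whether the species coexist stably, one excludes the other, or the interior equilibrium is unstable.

Compare the nullcline intercepts: K1/α12 = 294/0.242 = 1210 > K2 = 329; K2/α21 = 329/0.478 = 688 > K1 = 294.
Since both inequalities hold, each species can invade when rare, so the interior equilibrium is stable.

stable coexistence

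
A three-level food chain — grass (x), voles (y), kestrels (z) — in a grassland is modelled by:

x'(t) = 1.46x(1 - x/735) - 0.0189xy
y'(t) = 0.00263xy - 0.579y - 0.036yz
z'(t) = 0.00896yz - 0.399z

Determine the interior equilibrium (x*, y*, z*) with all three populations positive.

From dz/dt = 0: 0.00896y* = 0.399, so y* = 44.5.
From dx/dt = 0: 1.46(1 - x*/735) = 0.0189·44.5, giving x* = 735·(1 - 0.576) = 311.
From dy/dt = 0: 0.00263·311 - 0.579 = 0.036z*, so z* = 0.24/0.036 = 6.66.

x* ≈ 311, y* ≈ 44.5, z* ≈ 6.66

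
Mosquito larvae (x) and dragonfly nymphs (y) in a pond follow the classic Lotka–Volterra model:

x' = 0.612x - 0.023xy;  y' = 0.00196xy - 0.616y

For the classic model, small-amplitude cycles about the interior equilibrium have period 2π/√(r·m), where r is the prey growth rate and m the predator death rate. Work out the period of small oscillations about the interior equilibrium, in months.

T ≈ 10.2 months

Here r = 0.612 and m = 0.616, so r·m = 0.377.
ω = √0.377 = 0.614 per month, hence T = 2π/ω ≈ 10.2 months.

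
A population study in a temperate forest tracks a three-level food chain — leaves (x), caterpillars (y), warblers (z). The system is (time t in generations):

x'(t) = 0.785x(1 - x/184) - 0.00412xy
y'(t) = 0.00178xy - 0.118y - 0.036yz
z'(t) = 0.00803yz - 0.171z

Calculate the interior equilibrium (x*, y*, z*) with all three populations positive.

x* ≈ 163, y* ≈ 21.3, z* ≈ 4.8

From dz/dt = 0: 0.00803y* = 0.171, so y* = 21.3.
From dx/dt = 0: 0.785(1 - x*/184) = 0.00412·21.3, giving x* = 184·(1 - 0.112) = 163.
From dy/dt = 0: 0.00178·163 - 0.118 = 0.036z*, so z* = 0.173/0.036 = 4.8.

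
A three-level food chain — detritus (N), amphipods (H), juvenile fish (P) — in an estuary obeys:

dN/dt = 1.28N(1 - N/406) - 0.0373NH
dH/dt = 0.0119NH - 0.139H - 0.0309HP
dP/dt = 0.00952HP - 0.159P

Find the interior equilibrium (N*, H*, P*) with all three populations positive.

From dP/dt = 0: 0.00952H* = 0.159, so H* = 16.7.
From dN/dt = 0: 1.28(1 - N*/406) = 0.0373·16.7, giving N* = 406·(1 - 0.487) = 208.
From dH/dt = 0: 0.0119·208 - 0.139 = 0.0309P*, so P* = 2.34/0.0309 = 75.8.

N* ≈ 208, H* ≈ 16.7, P* ≈ 75.8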